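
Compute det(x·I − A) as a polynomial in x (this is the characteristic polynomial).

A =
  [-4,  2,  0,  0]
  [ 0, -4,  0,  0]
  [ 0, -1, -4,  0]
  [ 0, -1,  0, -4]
x^4 + 16*x^3 + 96*x^2 + 256*x + 256

Expanding det(x·I − A) (e.g. by cofactor expansion or by noting that A is similar to its Jordan form J, which has the same characteristic polynomial as A) gives
  χ_A(x) = x^4 + 16*x^3 + 96*x^2 + 256*x + 256
which factors as (x + 4)^4. The eigenvalues (with algebraic multiplicities) are λ = -4 with multiplicity 4.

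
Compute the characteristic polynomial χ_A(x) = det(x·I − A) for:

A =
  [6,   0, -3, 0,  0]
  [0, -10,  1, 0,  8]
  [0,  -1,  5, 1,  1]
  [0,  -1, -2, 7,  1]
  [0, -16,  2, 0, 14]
x^5 - 22*x^4 + 168*x^3 - 432*x^2 - 432*x + 2592

Expanding det(x·I − A) (e.g. by cofactor expansion or by noting that A is similar to its Jordan form J, which has the same characteristic polynomial as A) gives
  χ_A(x) = x^5 - 22*x^4 + 168*x^3 - 432*x^2 - 432*x + 2592
which factors as (x - 6)^4*(x + 2). The eigenvalues (with algebraic multiplicities) are λ = -2 with multiplicity 1, λ = 6 with multiplicity 4.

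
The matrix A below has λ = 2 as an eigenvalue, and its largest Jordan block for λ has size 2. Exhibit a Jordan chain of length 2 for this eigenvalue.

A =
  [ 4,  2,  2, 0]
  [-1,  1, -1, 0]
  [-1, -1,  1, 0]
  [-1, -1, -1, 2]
A Jordan chain for λ = 2 of length 2:
v_1 = (2, -1, -1, -1)ᵀ
v_2 = (1, 0, 0, 0)ᵀ

Let N = A − (2)·I. We want v_2 with N^2 v_2 = 0 but N^1 v_2 ≠ 0; then v_{j-1} := N · v_j for j = 2, …, 2.

Pick v_2 = (1, 0, 0, 0)ᵀ.
Then v_1 = N · v_2 = (2, -1, -1, -1)ᵀ.

Sanity check: (A − (2)·I) v_1 = (0, 0, 0, 0)ᵀ = 0. ✓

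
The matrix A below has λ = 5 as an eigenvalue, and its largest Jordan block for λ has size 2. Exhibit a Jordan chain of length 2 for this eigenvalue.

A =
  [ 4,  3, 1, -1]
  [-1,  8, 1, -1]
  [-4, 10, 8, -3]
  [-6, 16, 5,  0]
A Jordan chain for λ = 5 of length 2:
v_1 = (-1, -1, -4, -6)ᵀ
v_2 = (1, 0, 0, 0)ᵀ

Let N = A − (5)·I. We want v_2 with N^2 v_2 = 0 but N^1 v_2 ≠ 0; then v_{j-1} := N · v_j for j = 2, …, 2.

Pick v_2 = (1, 0, 0, 0)ᵀ.
Then v_1 = N · v_2 = (-1, -1, -4, -6)ᵀ.

Sanity check: (A − (5)·I) v_1 = (0, 0, 0, 0)ᵀ = 0. ✓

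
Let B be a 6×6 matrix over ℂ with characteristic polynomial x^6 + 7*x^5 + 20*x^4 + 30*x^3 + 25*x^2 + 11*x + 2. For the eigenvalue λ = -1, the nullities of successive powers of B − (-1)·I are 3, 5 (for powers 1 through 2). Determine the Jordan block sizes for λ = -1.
Block sizes for λ = -1: [2, 2, 1]

From the dimensions of kernels of powers, the number of Jordan blocks of size at least j is d_j − d_{j−1} where d_j = dim ker(N^j) (with d_0 = 0). Computing the differences gives [3, 2].
The number of blocks of size exactly k is (#blocks of size ≥ k) − (#blocks of size ≥ k + 1), so the partition is: 1 block(s) of size 1, 2 block(s) of size 2.
In nonincreasing order the block sizes are [2, 2, 1].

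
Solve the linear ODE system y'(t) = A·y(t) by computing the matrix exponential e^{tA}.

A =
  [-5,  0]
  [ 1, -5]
e^{tA} =
  [exp(-5*t), 0]
  [t*exp(-5*t), exp(-5*t)]

Strategy: write A = P · J · P⁻¹ where J is a Jordan canonical form, so e^{tA} = P · e^{tJ} · P⁻¹, and e^{tJ} can be computed block-by-block.

A has Jordan form
J =
  [-5,  1]
  [ 0, -5]
(up to reordering of blocks).

Per-block formulas:
  For a 2×2 Jordan block J_2(-5): exp(t · J_2(-5)) = e^(-5t)·(I + t·N), where N is the 2×2 nilpotent shift.

After assembling e^{tJ} and conjugating by P, we get:

e^{tA} =
  [exp(-5*t), 0]
  [t*exp(-5*t), exp(-5*t)]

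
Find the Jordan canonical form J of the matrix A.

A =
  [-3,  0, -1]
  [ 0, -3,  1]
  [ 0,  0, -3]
J_2(-3) ⊕ J_1(-3)

The characteristic polynomial is
  det(x·I − A) = x^3 + 9*x^2 + 27*x + 27 = (x + 3)^3

Eigenvalues and multiplicities (the geometric multiplicity of λ is n − rank(A − λI), which equals the number of Jordan blocks for λ):
  λ = -3: algebraic multiplicity = 3, geometric multiplicity = 2

Determining the block sizes for each eigenvalue:
  λ = -3: 2 blocks summing to 3 forces exactly one block of size 2 and the rest size 1 → block sizes [2, 1]

Assembling the blocks gives a Jordan form
J =
  [-3,  1,  0]
  [ 0, -3,  0]
  [ 0,  0, -3]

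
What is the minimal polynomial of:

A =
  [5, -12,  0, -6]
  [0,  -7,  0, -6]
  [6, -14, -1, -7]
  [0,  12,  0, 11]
x^3 - 3*x^2 - 9*x - 5

The characteristic polynomial is χ_A(x) = (x - 5)^2*(x + 1)^2, so the eigenvalues are known. The minimal polynomial is
  m_A(x) = Π_λ (x − λ)^{k_λ}
where k_λ is the size of the *largest* Jordan block for λ (equivalently, the smallest k with (A − λI)^k v = 0 for every generalised eigenvector v of λ).

  λ = -1: largest Jordan block has size 2, contributing (x + 1)^2
  λ = 5: largest Jordan block has size 1, contributing (x − 5)

So m_A(x) = (x - 5)*(x + 1)^2 = x^3 - 3*x^2 - 9*x - 5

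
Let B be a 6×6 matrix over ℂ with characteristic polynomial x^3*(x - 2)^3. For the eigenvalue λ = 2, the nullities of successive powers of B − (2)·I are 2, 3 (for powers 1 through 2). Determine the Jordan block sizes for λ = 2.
Block sizes for λ = 2: [2, 1]

From the dimensions of kernels of powers, the number of Jordan blocks of size at least j is d_j − d_{j−1} where d_j = dim ker(N^j) (with d_0 = 0). Computing the differences gives [2, 1].
The number of blocks of size exactly k is (#blocks of size ≥ k) − (#blocks of size ≥ k + 1), so the partition is: 1 block(s) of size 1, 1 block(s) of size 2.
In nonincreasing order the block sizes are [2, 1].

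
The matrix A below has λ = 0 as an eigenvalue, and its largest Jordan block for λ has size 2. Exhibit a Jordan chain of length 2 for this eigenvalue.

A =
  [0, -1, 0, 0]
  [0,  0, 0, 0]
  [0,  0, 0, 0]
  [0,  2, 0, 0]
A Jordan chain for λ = 0 of length 2:
v_1 = (-1, 0, 0, 2)ᵀ
v_2 = (0, 1, 0, 0)ᵀ

Let N = A − (0)·I. We want v_2 with N^2 v_2 = 0 but N^1 v_2 ≠ 0; then v_{j-1} := N · v_j for j = 2, …, 2.

Pick v_2 = (0, 1, 0, 0)ᵀ.
Then v_1 = N · v_2 = (-1, 0, 0, 2)ᵀ.

Sanity check: (A − (0)·I) v_1 = (0, 0, 0, 0)ᵀ = 0. ✓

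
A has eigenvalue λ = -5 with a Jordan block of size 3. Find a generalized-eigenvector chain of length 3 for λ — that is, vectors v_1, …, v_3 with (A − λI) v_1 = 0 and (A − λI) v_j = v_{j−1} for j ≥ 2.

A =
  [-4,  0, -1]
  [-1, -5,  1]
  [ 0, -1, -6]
A Jordan chain for λ = -5 of length 3:
v_1 = (1, -1, 1)ᵀ
v_2 = (1, -1, 0)ᵀ
v_3 = (1, 0, 0)ᵀ

Let N = A − (-5)·I. We want v_3 with N^3 v_3 = 0 but N^2 v_3 ≠ 0; then v_{j-1} := N · v_j for j = 3, …, 2.

Pick v_3 = (1, 0, 0)ᵀ.
Then v_2 = N · v_3 = (1, -1, 0)ᵀ.
Then v_1 = N · v_2 = (1, -1, 1)ᵀ.

Sanity check: (A − (-5)·I) v_1 = (0, 0, 0)ᵀ = 0. ✓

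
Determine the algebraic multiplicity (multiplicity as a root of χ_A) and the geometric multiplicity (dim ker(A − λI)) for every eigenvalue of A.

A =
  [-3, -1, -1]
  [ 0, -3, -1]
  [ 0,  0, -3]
λ = -3: alg = 3, geom = 1

Step 1 — factor the characteristic polynomial to read off the algebraic multiplicities:
  χ_A(x) = (x + 3)^3

Step 2 — compute geometric multiplicities via the rank-nullity identity g(λ) = n − rank(A − λI):
  rank(A − (-3)·I) = 2, so dim ker(A − (-3)·I) = n − 2 = 1

Summary:
  λ = -3: algebraic multiplicity = 3, geometric multiplicity = 1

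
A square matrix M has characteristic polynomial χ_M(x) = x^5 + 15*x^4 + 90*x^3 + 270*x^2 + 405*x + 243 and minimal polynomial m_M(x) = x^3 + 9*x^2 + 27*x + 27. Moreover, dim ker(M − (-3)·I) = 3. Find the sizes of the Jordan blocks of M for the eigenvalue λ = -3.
Block sizes for λ = -3: [3, 1, 1]

Step 1 — from the characteristic polynomial, algebraic multiplicity of λ = -3 is 5. From dim ker(M − (-3)·I) = 3, there are exactly 3 Jordan blocks for λ = -3.
Step 2 — from the minimal polynomial, the factor (x + 3)^3 tells us the largest block for λ = -3 has size 3.
Step 3 — with total size 5, 3 blocks, and largest block 3, the block sizes (in nonincreasing order) are [3, 1, 1].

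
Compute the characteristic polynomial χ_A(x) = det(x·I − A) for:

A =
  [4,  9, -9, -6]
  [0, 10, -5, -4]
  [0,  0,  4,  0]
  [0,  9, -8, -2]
x^4 - 16*x^3 + 96*x^2 - 256*x + 256

Expanding det(x·I − A) (e.g. by cofactor expansion or by noting that A is similar to its Jordan form J, which has the same characteristic polynomial as A) gives
  χ_A(x) = x^4 - 16*x^3 + 96*x^2 - 256*x + 256
which factors as (x - 4)^4. The eigenvalues (with algebraic multiplicities) are λ = 4 with multiplicity 4.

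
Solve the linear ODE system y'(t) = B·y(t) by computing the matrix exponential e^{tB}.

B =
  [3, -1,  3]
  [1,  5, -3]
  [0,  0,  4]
e^{tB} =
  [-t*exp(4*t) + exp(4*t), -t*exp(4*t), 3*t*exp(4*t)]
  [t*exp(4*t), t*exp(4*t) + exp(4*t), -3*t*exp(4*t)]
  [0, 0, exp(4*t)]

Strategy: write B = P · J · P⁻¹ where J is a Jordan canonical form, so e^{tB} = P · e^{tJ} · P⁻¹, and e^{tJ} can be computed block-by-block.

B has Jordan form
J =
  [4, 1, 0]
  [0, 4, 0]
  [0, 0, 4]
(up to reordering of blocks).

Per-block formulas:
  For a 2×2 Jordan block J_2(4): exp(t · J_2(4)) = e^(4t)·(I + t·N), where N is the 2×2 nilpotent shift.
  For a 1×1 block at λ = 4: exp(t · [4]) = [e^(4t)].

After assembling e^{tJ} and conjugating by P, we get:

e^{tB} =
  [-t*exp(4*t) + exp(4*t), -t*exp(4*t), 3*t*exp(4*t)]
  [t*exp(4*t), t*exp(4*t) + exp(4*t), -3*t*exp(4*t)]
  [0, 0, exp(4*t)]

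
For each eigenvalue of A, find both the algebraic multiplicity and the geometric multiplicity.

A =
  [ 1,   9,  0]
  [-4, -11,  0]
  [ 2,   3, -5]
λ = -5: alg = 3, geom = 2

Step 1 — factor the characteristic polynomial to read off the algebraic multiplicities:
  χ_A(x) = (x + 5)^3

Step 2 — compute geometric multiplicities via the rank-nullity identity g(λ) = n − rank(A − λI):
  rank(A − (-5)·I) = 1, so dim ker(A − (-5)·I) = n − 1 = 2

Summary:
  λ = -5: algebraic multiplicity = 3, geometric multiplicity = 2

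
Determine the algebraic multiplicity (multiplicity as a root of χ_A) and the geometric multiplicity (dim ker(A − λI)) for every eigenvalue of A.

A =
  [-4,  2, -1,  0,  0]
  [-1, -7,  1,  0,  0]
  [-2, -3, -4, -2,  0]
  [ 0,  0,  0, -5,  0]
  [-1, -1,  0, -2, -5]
λ = -5: alg = 5, geom = 3

Step 1 — factor the characteristic polynomial to read off the algebraic multiplicities:
  χ_A(x) = (x + 5)^5

Step 2 — compute geometric multiplicities via the rank-nullity identity g(λ) = n − rank(A − λI):
  rank(A − (-5)·I) = 2, so dim ker(A − (-5)·I) = n − 2 = 3

Summary:
  λ = -5: algebraic multiplicity = 5, geometric multiplicity = 3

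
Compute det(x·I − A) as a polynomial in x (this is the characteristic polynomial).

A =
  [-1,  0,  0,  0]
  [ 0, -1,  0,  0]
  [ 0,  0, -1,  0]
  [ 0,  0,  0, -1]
x^4 + 4*x^3 + 6*x^2 + 4*x + 1

Expanding det(x·I − A) (e.g. by cofactor expansion or by noting that A is similar to its Jordan form J, which has the same characteristic polynomial as A) gives
  χ_A(x) = x^4 + 4*x^3 + 6*x^2 + 4*x + 1
which factors as (x + 1)^4. The eigenvalues (with algebraic multiplicities) are λ = -1 with multiplicity 4.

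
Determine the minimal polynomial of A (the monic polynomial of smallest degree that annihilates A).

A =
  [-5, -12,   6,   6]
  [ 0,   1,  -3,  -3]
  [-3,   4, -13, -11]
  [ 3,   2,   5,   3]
x^3 + 9*x^2 + 24*x + 20

The characteristic polynomial is χ_A(x) = (x + 2)^2*(x + 5)^2, so the eigenvalues are known. The minimal polynomial is
  m_A(x) = Π_λ (x − λ)^{k_λ}
where k_λ is the size of the *largest* Jordan block for λ (equivalently, the smallest k with (A − λI)^k v = 0 for every generalised eigenvector v of λ).

  λ = -5: largest Jordan block has size 1, contributing (x + 5)
  λ = -2: largest Jordan block has size 2, contributing (x + 2)^2

So m_A(x) = (x + 2)^2*(x + 5) = x^3 + 9*x^2 + 24*x + 20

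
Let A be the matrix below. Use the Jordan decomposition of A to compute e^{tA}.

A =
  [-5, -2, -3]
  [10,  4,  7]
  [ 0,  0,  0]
e^{tA} =
  [-4 + 5*exp(-t), -2 + 2*exp(-t), -2*t - 1 + exp(-t)]
  [10 - 10*exp(-t), 5 - 4*exp(-t), 5*t + 2 - 2*exp(-t)]
  [0, 0, 1]

Strategy: write A = P · J · P⁻¹ where J is a Jordan canonical form, so e^{tA} = P · e^{tJ} · P⁻¹, and e^{tJ} can be computed block-by-block.

A has Jordan form
J =
  [-1, 0, 0]
  [ 0, 0, 1]
  [ 0, 0, 0]
(up to reordering of blocks).

Per-block formulas:
  For a 1×1 block at λ = -1: exp(t · [-1]) = [e^(-1t)].
  For a 2×2 Jordan block J_2(0): exp(t · J_2(0)) = e^(0t)·(I + t·N), where N is the 2×2 nilpotent shift.

After assembling e^{tJ} and conjugating by P, we get:

e^{tA} =
  [-4 + 5*exp(-t), -2 + 2*exp(-t), -2*t - 1 + exp(-t)]
  [10 - 10*exp(-t), 5 - 4*exp(-t), 5*t + 2 - 2*exp(-t)]
  [0, 0, 1]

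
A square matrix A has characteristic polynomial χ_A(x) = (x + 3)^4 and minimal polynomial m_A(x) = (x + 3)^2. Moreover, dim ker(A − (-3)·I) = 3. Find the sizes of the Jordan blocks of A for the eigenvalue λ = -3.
Block sizes for λ = -3: [2, 1, 1]

Step 1 — from the characteristic polynomial, algebraic multiplicity of λ = -3 is 4. From dim ker(A − (-3)·I) = 3, there are exactly 3 Jordan blocks for λ = -3.
Step 2 — from the minimal polynomial, the factor (x + 3)^2 tells us the largest block for λ = -3 has size 2.
Step 3 — with total size 4, 3 blocks, and largest block 2, the block sizes (in nonincreasing order) are [2, 1, 1].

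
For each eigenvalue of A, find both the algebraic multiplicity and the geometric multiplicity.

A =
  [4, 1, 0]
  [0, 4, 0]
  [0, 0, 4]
λ = 4: alg = 3, geom = 2

Step 1 — factor the characteristic polynomial to read off the algebraic multiplicities:
  χ_A(x) = (x - 4)^3

Step 2 — compute geometric multiplicities via the rank-nullity identity g(λ) = n − rank(A − λI):
  rank(A − (4)·I) = 1, so dim ker(A − (4)·I) = n − 1 = 2

Summary:
  λ = 4: algebraic multiplicity = 3, geometric multiplicity = 2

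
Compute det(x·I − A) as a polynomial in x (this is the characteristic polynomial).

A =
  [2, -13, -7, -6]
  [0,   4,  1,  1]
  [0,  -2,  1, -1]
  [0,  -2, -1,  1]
x^4 - 8*x^3 + 24*x^2 - 32*x + 16

Expanding det(x·I − A) (e.g. by cofactor expansion or by noting that A is similar to its Jordan form J, which has the same characteristic polynomial as A) gives
  χ_A(x) = x^4 - 8*x^3 + 24*x^2 - 32*x + 16
which factors as (x - 2)^4. The eigenvalues (with algebraic multiplicities) are λ = 2 with multiplicity 4.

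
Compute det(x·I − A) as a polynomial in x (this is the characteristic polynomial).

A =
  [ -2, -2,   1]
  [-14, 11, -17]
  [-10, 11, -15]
x^3 + 6*x^2 + 12*x + 8

Expanding det(x·I − A) (e.g. by cofactor expansion or by noting that A is similar to its Jordan form J, which has the same characteristic polynomial as A) gives
  χ_A(x) = x^3 + 6*x^2 + 12*x + 8
which factors as (x + 2)^3. The eigenvalues (with algebraic multiplicities) are λ = -2 with multiplicity 3.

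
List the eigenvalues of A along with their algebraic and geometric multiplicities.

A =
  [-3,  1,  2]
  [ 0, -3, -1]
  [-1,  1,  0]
λ = -2: alg = 3, geom = 1

Step 1 — factor the characteristic polynomial to read off the algebraic multiplicities:
  χ_A(x) = (x + 2)^3

Step 2 — compute geometric multiplicities via the rank-nullity identity g(λ) = n − rank(A − λI):
  rank(A − (-2)·I) = 2, so dim ker(A − (-2)·I) = n − 2 = 1

Summary:
  λ = -2: algebraic multiplicity = 3, geometric multiplicity = 1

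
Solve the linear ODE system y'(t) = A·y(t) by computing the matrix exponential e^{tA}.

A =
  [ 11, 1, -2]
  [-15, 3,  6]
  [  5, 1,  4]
e^{tA} =
  [5*t*exp(6*t) + exp(6*t), t*exp(6*t), -2*t*exp(6*t)]
  [-15*t*exp(6*t), -3*t*exp(6*t) + exp(6*t), 6*t*exp(6*t)]
  [5*t*exp(6*t), t*exp(6*t), -2*t*exp(6*t) + exp(6*t)]

Strategy: write A = P · J · P⁻¹ where J is a Jordan canonical form, so e^{tA} = P · e^{tJ} · P⁻¹, and e^{tJ} can be computed block-by-block.

A has Jordan form
J =
  [6, 1, 0]
  [0, 6, 0]
  [0, 0, 6]
(up to reordering of blocks).

Per-block formulas:
  For a 1×1 block at λ = 6: exp(t · [6]) = [e^(6t)].
  For a 2×2 Jordan block J_2(6): exp(t · J_2(6)) = e^(6t)·(I + t·N), where N is the 2×2 nilpotent shift.

After assembling e^{tJ} and conjugating by P, we get:

e^{tA} =
  [5*t*exp(6*t) + exp(6*t), t*exp(6*t), -2*t*exp(6*t)]
  [-15*t*exp(6*t), -3*t*exp(6*t) + exp(6*t), 6*t*exp(6*t)]
  [5*t*exp(6*t), t*exp(6*t), -2*t*exp(6*t) + exp(6*t)]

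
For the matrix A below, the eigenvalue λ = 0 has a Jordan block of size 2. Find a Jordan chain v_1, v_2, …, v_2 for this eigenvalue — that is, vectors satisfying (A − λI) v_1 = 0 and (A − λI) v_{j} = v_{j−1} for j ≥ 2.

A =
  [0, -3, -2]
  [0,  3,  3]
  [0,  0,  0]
A Jordan chain for λ = 0 of length 2:
v_1 = (-1, 0, 0)ᵀ
v_2 = (0, 1, -1)ᵀ

Let N = A − (0)·I. We want v_2 with N^2 v_2 = 0 but N^1 v_2 ≠ 0; then v_{j-1} := N · v_j for j = 2, …, 2.

Pick v_2 = (0, 1, -1)ᵀ.
Then v_1 = N · v_2 = (-1, 0, 0)ᵀ.

Sanity check: (A − (0)·I) v_1 = (0, 0, 0)ᵀ = 0. ✓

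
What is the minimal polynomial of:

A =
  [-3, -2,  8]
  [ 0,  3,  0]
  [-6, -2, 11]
x^2 - 8*x + 15

The characteristic polynomial is χ_A(x) = (x - 5)*(x - 3)^2, so the eigenvalues are known. The minimal polynomial is
  m_A(x) = Π_λ (x − λ)^{k_λ}
where k_λ is the size of the *largest* Jordan block for λ (equivalently, the smallest k with (A − λI)^k v = 0 for every generalised eigenvector v of λ).

  λ = 3: largest Jordan block has size 1, contributing (x − 3)
  λ = 5: largest Jordan block has size 1, contributing (x − 5)

So m_A(x) = (x - 5)*(x - 3) = x^2 - 8*x + 15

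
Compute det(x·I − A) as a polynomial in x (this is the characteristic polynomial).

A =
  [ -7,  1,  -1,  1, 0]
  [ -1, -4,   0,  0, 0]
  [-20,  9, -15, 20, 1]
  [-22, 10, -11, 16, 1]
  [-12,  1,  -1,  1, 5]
x^5 + 5*x^4 - 50*x^3 - 250*x^2 + 625*x + 3125

Expanding det(x·I − A) (e.g. by cofactor expansion or by noting that A is similar to its Jordan form J, which has the same characteristic polynomial as A) gives
  χ_A(x) = x^5 + 5*x^4 - 50*x^3 - 250*x^2 + 625*x + 3125
which factors as (x - 5)^2*(x + 5)^3. The eigenvalues (with algebraic multiplicities) are λ = -5 with multiplicity 3, λ = 5 with multiplicity 2.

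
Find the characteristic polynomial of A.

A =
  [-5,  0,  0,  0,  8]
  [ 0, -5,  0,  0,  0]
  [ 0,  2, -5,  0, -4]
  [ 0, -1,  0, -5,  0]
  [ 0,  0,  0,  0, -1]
x^5 + 21*x^4 + 170*x^3 + 650*x^2 + 1125*x + 625

Expanding det(x·I − A) (e.g. by cofactor expansion or by noting that A is similar to its Jordan form J, which has the same characteristic polynomial as A) gives
  χ_A(x) = x^5 + 21*x^4 + 170*x^3 + 650*x^2 + 1125*x + 625
which factors as (x + 1)*(x + 5)^4. The eigenvalues (with algebraic multiplicities) are λ = -5 with multiplicity 4, λ = -1 with multiplicity 1.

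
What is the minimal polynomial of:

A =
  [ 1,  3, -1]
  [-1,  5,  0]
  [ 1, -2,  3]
x^3 - 9*x^2 + 27*x - 27

The characteristic polynomial is χ_A(x) = (x - 3)^3, so the eigenvalues are known. The minimal polynomial is
  m_A(x) = Π_λ (x − λ)^{k_λ}
where k_λ is the size of the *largest* Jordan block for λ (equivalently, the smallest k with (A − λI)^k v = 0 for every generalised eigenvector v of λ).

  λ = 3: largest Jordan block has size 3, contributing (x − 3)^3

So m_A(x) = (x - 3)^3 = x^3 - 9*x^2 + 27*x - 27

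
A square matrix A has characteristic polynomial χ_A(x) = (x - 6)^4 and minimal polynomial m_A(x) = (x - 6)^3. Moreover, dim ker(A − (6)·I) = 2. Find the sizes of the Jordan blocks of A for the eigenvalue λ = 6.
Block sizes for λ = 6: [3, 1]

Step 1 — from the characteristic polynomial, algebraic multiplicity of λ = 6 is 4. From dim ker(A − (6)·I) = 2, there are exactly 2 Jordan blocks for λ = 6.
Step 2 — from the minimal polynomial, the factor (x − 6)^3 tells us the largest block for λ = 6 has size 3.
Step 3 — with total size 4, 2 blocks, and largest block 3, the block sizes (in nonincreasing order) are [3, 1].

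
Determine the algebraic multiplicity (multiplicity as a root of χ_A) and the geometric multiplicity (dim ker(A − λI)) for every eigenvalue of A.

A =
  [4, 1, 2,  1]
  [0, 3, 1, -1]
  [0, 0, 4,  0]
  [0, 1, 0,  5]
λ = 4: alg = 4, geom = 2

Step 1 — factor the characteristic polynomial to read off the algebraic multiplicities:
  χ_A(x) = (x - 4)^4

Step 2 — compute geometric multiplicities via the rank-nullity identity g(λ) = n − rank(A − λI):
  rank(A − (4)·I) = 2, so dim ker(A − (4)·I) = n − 2 = 2

Summary:
  λ = 4: algebraic multiplicity = 4, geometric multiplicity = 2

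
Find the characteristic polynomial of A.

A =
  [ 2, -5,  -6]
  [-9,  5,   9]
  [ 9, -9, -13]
x^3 + 6*x^2 + 9*x + 4

Expanding det(x·I − A) (e.g. by cofactor expansion or by noting that A is similar to its Jordan form J, which has the same characteristic polynomial as A) gives
  χ_A(x) = x^3 + 6*x^2 + 9*x + 4
which factors as (x + 1)^2*(x + 4). The eigenvalues (with algebraic multiplicities) are λ = -4 with multiplicity 1, λ = -1 with multiplicity 2.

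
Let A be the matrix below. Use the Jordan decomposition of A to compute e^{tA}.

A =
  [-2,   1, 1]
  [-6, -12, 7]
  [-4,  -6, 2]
e^{tA} =
  [-3*t^2*exp(-4*t) + 2*t*exp(-4*t) + exp(-4*t), -6*t^2*exp(-4*t) + t*exp(-4*t), 15*t^2*exp(-4*t)/2 + t*exp(-4*t)]
  [4*t^2*exp(-4*t) - 6*t*exp(-4*t), 8*t^2*exp(-4*t) - 8*t*exp(-4*t) + exp(-4*t), -10*t^2*exp(-4*t) + 7*t*exp(-4*t)]
  [2*t^2*exp(-4*t) - 4*t*exp(-4*t), 4*t^2*exp(-4*t) - 6*t*exp(-4*t), -5*t^2*exp(-4*t) + 6*t*exp(-4*t) + exp(-4*t)]

Strategy: write A = P · J · P⁻¹ where J is a Jordan canonical form, so e^{tA} = P · e^{tJ} · P⁻¹, and e^{tJ} can be computed block-by-block.

A has Jordan form
J =
  [-4,  1,  0]
  [ 0, -4,  1]
  [ 0,  0, -4]
(up to reordering of blocks).

Per-block formulas:
  For a 3×3 Jordan block J_3(-4): exp(t · J_3(-4)) = e^(-4t)·(I + t·N + (t^2/2)·N^2), where N is the 3×3 nilpotent shift.

After assembling e^{tJ} and conjugating by P, we get:

e^{tA} =
  [-3*t^2*exp(-4*t) + 2*t*exp(-4*t) + exp(-4*t), -6*t^2*exp(-4*t) + t*exp(-4*t), 15*t^2*exp(-4*t)/2 + t*exp(-4*t)]
  [4*t^2*exp(-4*t) - 6*t*exp(-4*t), 8*t^2*exp(-4*t) - 8*t*exp(-4*t) + exp(-4*t), -10*t^2*exp(-4*t) + 7*t*exp(-4*t)]
  [2*t^2*exp(-4*t) - 4*t*exp(-4*t), 4*t^2*exp(-4*t) - 6*t*exp(-4*t), -5*t^2*exp(-4*t) + 6*t*exp(-4*t) + exp(-4*t)]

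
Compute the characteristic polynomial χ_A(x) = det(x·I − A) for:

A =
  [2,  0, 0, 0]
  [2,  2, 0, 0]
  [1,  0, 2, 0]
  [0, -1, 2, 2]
x^4 - 8*x^3 + 24*x^2 - 32*x + 16

Expanding det(x·I − A) (e.g. by cofactor expansion or by noting that A is similar to its Jordan form J, which has the same characteristic polynomial as A) gives
  χ_A(x) = x^4 - 8*x^3 + 24*x^2 - 32*x + 16
which factors as (x - 2)^4. The eigenvalues (with algebraic multiplicities) are λ = 2 with multiplicity 4.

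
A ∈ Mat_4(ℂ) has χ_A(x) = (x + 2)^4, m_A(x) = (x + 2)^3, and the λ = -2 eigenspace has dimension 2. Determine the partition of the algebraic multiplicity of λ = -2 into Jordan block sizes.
Block sizes for λ = -2: [3, 1]

Step 1 — from the characteristic polynomial, algebraic multiplicity of λ = -2 is 4. From dim ker(A − (-2)·I) = 2, there are exactly 2 Jordan blocks for λ = -2.
Step 2 — from the minimal polynomial, the factor (x + 2)^3 tells us the largest block for λ = -2 has size 3.
Step 3 — with total size 4, 2 blocks, and largest block 3, the block sizes (in nonincreasing order) are [3, 1].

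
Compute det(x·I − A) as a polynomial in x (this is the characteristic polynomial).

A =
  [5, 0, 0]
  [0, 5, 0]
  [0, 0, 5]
x^3 - 15*x^2 + 75*x - 125

Expanding det(x·I − A) (e.g. by cofactor expansion or by noting that A is similar to its Jordan form J, which has the same characteristic polynomial as A) gives
  χ_A(x) = x^3 - 15*x^2 + 75*x - 125
which factors as (x - 5)^3. The eigenvalues (with algebraic multiplicities) are λ = 5 with multiplicity 3.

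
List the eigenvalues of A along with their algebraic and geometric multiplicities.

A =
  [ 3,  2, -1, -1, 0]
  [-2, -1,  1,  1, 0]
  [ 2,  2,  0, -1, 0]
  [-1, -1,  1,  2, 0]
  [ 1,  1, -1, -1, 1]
λ = 1: alg = 5, geom = 3

Step 1 — factor the characteristic polynomial to read off the algebraic multiplicities:
  χ_A(x) = (x - 1)^5

Step 2 — compute geometric multiplicities via the rank-nullity identity g(λ) = n − rank(A − λI):
  rank(A − (1)·I) = 2, so dim ker(A − (1)·I) = n − 2 = 3

Summary:
  λ = 1: algebraic multiplicity = 5, geometric multiplicity = 3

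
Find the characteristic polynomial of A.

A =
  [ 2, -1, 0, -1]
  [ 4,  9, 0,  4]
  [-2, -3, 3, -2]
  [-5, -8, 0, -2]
x^4 - 12*x^3 + 54*x^2 - 108*x + 81

Expanding det(x·I − A) (e.g. by cofactor expansion or by noting that A is similar to its Jordan form J, which has the same characteristic polynomial as A) gives
  χ_A(x) = x^4 - 12*x^3 + 54*x^2 - 108*x + 81
which factors as (x - 3)^4. The eigenvalues (with algebraic multiplicities) are λ = 3 with multiplicity 4.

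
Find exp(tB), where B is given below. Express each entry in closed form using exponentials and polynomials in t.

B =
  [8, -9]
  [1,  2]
e^{tB} =
  [3*t*exp(5*t) + exp(5*t), -9*t*exp(5*t)]
  [t*exp(5*t), -3*t*exp(5*t) + exp(5*t)]

Strategy: write B = P · J · P⁻¹ where J is a Jordan canonical form, so e^{tB} = P · e^{tJ} · P⁻¹, and e^{tJ} can be computed block-by-block.

B has Jordan form
J =
  [5, 1]
  [0, 5]
(up to reordering of blocks).

Per-block formulas:
  For a 2×2 Jordan block J_2(5): exp(t · J_2(5)) = e^(5t)·(I + t·N), where N is the 2×2 nilpotent shift.

After assembling e^{tJ} and conjugating by P, we get:

e^{tB} =
  [3*t*exp(5*t) + exp(5*t), -9*t*exp(5*t)]
  [t*exp(5*t), -3*t*exp(5*t) + exp(5*t)]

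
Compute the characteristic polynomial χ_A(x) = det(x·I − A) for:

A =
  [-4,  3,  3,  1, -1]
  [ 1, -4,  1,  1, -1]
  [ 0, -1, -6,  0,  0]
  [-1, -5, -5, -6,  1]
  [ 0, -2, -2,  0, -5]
x^5 + 25*x^4 + 250*x^3 + 1250*x^2 + 3125*x + 3125

Expanding det(x·I − A) (e.g. by cofactor expansion or by noting that A is similar to its Jordan form J, which has the same characteristic polynomial as A) gives
  χ_A(x) = x^5 + 25*x^4 + 250*x^3 + 1250*x^2 + 3125*x + 3125
which factors as (x + 5)^5. The eigenvalues (with algebraic multiplicities) are λ = -5 with multiplicity 5.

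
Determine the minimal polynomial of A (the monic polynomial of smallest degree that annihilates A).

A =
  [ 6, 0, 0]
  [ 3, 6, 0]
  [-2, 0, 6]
x^2 - 12*x + 36

The characteristic polynomial is χ_A(x) = (x - 6)^3, so the eigenvalues are known. The minimal polynomial is
  m_A(x) = Π_λ (x − λ)^{k_λ}
where k_λ is the size of the *largest* Jordan block for λ (equivalently, the smallest k with (A − λI)^k v = 0 for every generalised eigenvector v of λ).

  λ = 6: largest Jordan block has size 2, contributing (x − 6)^2

So m_A(x) = (x - 6)^2 = x^2 - 12*x + 36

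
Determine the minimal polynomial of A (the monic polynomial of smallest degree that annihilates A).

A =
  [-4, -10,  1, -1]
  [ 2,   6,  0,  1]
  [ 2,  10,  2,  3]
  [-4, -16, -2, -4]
x^3

The characteristic polynomial is χ_A(x) = x^4, so the eigenvalues are known. The minimal polynomial is
  m_A(x) = Π_λ (x − λ)^{k_λ}
where k_λ is the size of the *largest* Jordan block for λ (equivalently, the smallest k with (A − λI)^k v = 0 for every generalised eigenvector v of λ).

  λ = 0: largest Jordan block has size 3, contributing (x − 0)^3

So m_A(x) = x^3 = x^3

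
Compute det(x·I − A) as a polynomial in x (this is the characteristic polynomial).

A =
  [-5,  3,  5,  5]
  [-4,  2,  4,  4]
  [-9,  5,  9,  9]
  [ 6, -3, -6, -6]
x^4

Expanding det(x·I − A) (e.g. by cofactor expansion or by noting that A is similar to its Jordan form J, which has the same characteristic polynomial as A) gives
  χ_A(x) = x^4
which factors as x^4. The eigenvalues (with algebraic multiplicities) are λ = 0 with multiplicity 4.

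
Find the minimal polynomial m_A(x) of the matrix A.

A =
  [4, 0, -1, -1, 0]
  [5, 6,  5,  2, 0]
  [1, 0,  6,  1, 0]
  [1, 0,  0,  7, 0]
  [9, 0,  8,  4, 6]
x^4 - 23*x^3 + 198*x^2 - 756*x + 1080

The characteristic polynomial is χ_A(x) = (x - 6)^4*(x - 5), so the eigenvalues are known. The minimal polynomial is
  m_A(x) = Π_λ (x − λ)^{k_λ}
where k_λ is the size of the *largest* Jordan block for λ (equivalently, the smallest k with (A − λI)^k v = 0 for every generalised eigenvector v of λ).

  λ = 5: largest Jordan block has size 1, contributing (x − 5)
  λ = 6: largest Jordan block has size 3, contributing (x − 6)^3

So m_A(x) = (x - 6)^3*(x - 5) = x^4 - 23*x^3 + 198*x^2 - 756*x + 1080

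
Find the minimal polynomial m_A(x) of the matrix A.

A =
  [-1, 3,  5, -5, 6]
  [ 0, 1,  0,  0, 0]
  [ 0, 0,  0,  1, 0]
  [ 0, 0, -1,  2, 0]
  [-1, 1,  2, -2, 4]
x^3 - 4*x^2 + 5*x - 2

The characteristic polynomial is χ_A(x) = (x - 2)*(x - 1)^4, so the eigenvalues are known. The minimal polynomial is
  m_A(x) = Π_λ (x − λ)^{k_λ}
where k_λ is the size of the *largest* Jordan block for λ (equivalently, the smallest k with (A − λI)^k v = 0 for every generalised eigenvector v of λ).

  λ = 1: largest Jordan block has size 2, contributing (x − 1)^2
  λ = 2: largest Jordan block has size 1, contributing (x − 2)

So m_A(x) = (x - 2)*(x - 1)^2 = x^3 - 4*x^2 + 5*x - 2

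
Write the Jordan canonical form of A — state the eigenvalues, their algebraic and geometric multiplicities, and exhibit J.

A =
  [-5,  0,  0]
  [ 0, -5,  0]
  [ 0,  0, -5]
J_1(-5) ⊕ J_1(-5) ⊕ J_1(-5)

The characteristic polynomial is
  det(x·I − A) = x^3 + 15*x^2 + 75*x + 125 = (x + 5)^3

Eigenvalues and multiplicities (the geometric multiplicity of λ is n − rank(A − λI), which equals the number of Jordan blocks for λ):
  λ = -5: algebraic multiplicity = 3, geometric multiplicity = 3

Determining the block sizes for each eigenvalue:
  λ = -5: gm = am = 3, so every block has size 1 → block sizes [1, 1, 1]

Assembling the blocks gives a Jordan form
J =
  [-5,  0,  0]
  [ 0, -5,  0]
  [ 0,  0, -5]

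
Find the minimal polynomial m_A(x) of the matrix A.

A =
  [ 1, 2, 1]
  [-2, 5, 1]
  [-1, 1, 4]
x^3 - 10*x^2 + 33*x - 36

The characteristic polynomial is χ_A(x) = (x - 4)*(x - 3)^2, so the eigenvalues are known. The minimal polynomial is
  m_A(x) = Π_λ (x − λ)^{k_λ}
where k_λ is the size of the *largest* Jordan block for λ (equivalently, the smallest k with (A − λI)^k v = 0 for every generalised eigenvector v of λ).

  λ = 3: largest Jordan block has size 2, contributing (x − 3)^2
  λ = 4: largest Jordan block has size 1, contributing (x − 4)

So m_A(x) = (x - 4)*(x - 3)^2 = x^3 - 10*x^2 + 33*x - 36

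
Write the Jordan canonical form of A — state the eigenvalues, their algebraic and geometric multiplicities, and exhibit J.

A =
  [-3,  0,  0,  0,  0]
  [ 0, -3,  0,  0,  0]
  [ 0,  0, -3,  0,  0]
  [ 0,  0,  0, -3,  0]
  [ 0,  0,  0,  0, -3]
J_1(-3) ⊕ J_1(-3) ⊕ J_1(-3) ⊕ J_1(-3) ⊕ J_1(-3)

The characteristic polynomial is
  det(x·I − A) = x^5 + 15*x^4 + 90*x^3 + 270*x^2 + 405*x + 243 = (x + 3)^5

Eigenvalues and multiplicities (the geometric multiplicity of λ is n − rank(A − λI), which equals the number of Jordan blocks for λ):
  λ = -3: algebraic multiplicity = 5, geometric multiplicity = 5

Determining the block sizes for each eigenvalue:
  λ = -3: gm = am = 5, so every block has size 1 → block sizes [1, 1, 1, 1, 1]

Assembling the blocks gives a Jordan form
J =
  [-3,  0,  0,  0,  0]
  [ 0, -3,  0,  0,  0]
  [ 0,  0, -3,  0,  0]
  [ 0,  0,  0, -3,  0]
  [ 0,  0,  0,  0, -3]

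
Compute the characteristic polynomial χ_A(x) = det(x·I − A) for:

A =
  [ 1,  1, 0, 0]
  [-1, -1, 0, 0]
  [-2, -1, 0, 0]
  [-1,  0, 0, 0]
x^4

Expanding det(x·I − A) (e.g. by cofactor expansion or by noting that A is similar to its Jordan form J, which has the same characteristic polynomial as A) gives
  χ_A(x) = x^4
which factors as x^4. The eigenvalues (with algebraic multiplicities) are λ = 0 with multiplicity 4.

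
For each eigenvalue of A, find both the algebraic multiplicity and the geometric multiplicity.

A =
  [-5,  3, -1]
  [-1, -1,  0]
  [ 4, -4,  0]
λ = -2: alg = 3, geom = 1

Step 1 — factor the characteristic polynomial to read off the algebraic multiplicities:
  χ_A(x) = (x + 2)^3

Step 2 — compute geometric multiplicities via the rank-nullity identity g(λ) = n − rank(A − λI):
  rank(A − (-2)·I) = 2, so dim ker(A − (-2)·I) = n − 2 = 1

Summary:
  λ = -2: algebraic multiplicity = 3, geometric multiplicity = 1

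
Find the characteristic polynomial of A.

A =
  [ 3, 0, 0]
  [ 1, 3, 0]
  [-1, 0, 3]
x^3 - 9*x^2 + 27*x - 27

Expanding det(x·I − A) (e.g. by cofactor expansion or by noting that A is similar to its Jordan form J, which has the same characteristic polynomial as A) gives
  χ_A(x) = x^3 - 9*x^2 + 27*x - 27
which factors as (x - 3)^3. The eigenvalues (with algebraic multiplicities) are λ = 3 with multiplicity 3.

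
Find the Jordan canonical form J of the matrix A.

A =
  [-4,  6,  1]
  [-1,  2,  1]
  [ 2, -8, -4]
J_3(-2)

The characteristic polynomial is
  det(x·I − A) = x^3 + 6*x^2 + 12*x + 8 = (x + 2)^3

Eigenvalues and multiplicities (the geometric multiplicity of λ is n − rank(A − λI), which equals the number of Jordan blocks for λ):
  λ = -2: algebraic multiplicity = 3, geometric multiplicity = 1

Determining the block sizes for each eigenvalue:
  λ = -2: one block (gm = 1), so the single block has size am = 3 → block sizes [3]

Assembling the blocks gives a Jordan form
J =
  [-2,  1,  0]
  [ 0, -2,  1]
  [ 0,  0, -2]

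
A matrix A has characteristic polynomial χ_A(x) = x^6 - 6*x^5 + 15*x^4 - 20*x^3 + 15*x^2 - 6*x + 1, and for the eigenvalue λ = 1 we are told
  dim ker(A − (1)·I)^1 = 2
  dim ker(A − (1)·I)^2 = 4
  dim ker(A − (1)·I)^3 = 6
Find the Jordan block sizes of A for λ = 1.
Block sizes for λ = 1: [3, 3]

From the dimensions of kernels of powers, the number of Jordan blocks of size at least j is d_j − d_{j−1} where d_j = dim ker(N^j) (with d_0 = 0). Computing the differences gives [2, 2, 2].
The number of blocks of size exactly k is (#blocks of size ≥ k) − (#blocks of size ≥ k + 1), so the partition is: 2 block(s) of size 3.
In nonincreasing order the block sizes are [3, 3].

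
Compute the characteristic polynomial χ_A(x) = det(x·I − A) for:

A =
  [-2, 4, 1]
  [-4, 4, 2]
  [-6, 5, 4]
x^3 - 6*x^2 + 12*x - 8

Expanding det(x·I − A) (e.g. by cofactor expansion or by noting that A is similar to its Jordan form J, which has the same characteristic polynomial as A) gives
  χ_A(x) = x^3 - 6*x^2 + 12*x - 8
which factors as (x - 2)^3. The eigenvalues (with algebraic multiplicities) are λ = 2 with multiplicity 3.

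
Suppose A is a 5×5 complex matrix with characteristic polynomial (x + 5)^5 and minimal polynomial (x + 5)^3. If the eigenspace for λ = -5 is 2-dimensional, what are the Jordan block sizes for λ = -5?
Block sizes for λ = -5: [3, 2]

Step 1 — from the characteristic polynomial, algebraic multiplicity of λ = -5 is 5. From dim ker(A − (-5)·I) = 2, there are exactly 2 Jordan blocks for λ = -5.
Step 2 — from the minimal polynomial, the factor (x + 5)^3 tells us the largest block for λ = -5 has size 3.
Step 3 — with total size 5, 2 blocks, and largest block 3, the block sizes (in nonincreasing order) are [3, 2].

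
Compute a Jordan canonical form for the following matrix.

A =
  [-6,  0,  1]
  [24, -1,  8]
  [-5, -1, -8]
J_3(-5)

The characteristic polynomial is
  det(x·I − A) = x^3 + 15*x^2 + 75*x + 125 = (x + 5)^3

Eigenvalues and multiplicities (the geometric multiplicity of λ is n − rank(A − λI), which equals the number of Jordan blocks for λ):
  λ = -5: algebraic multiplicity = 3, geometric multiplicity = 1

Determining the block sizes for each eigenvalue:
  λ = -5: one block (gm = 1), so the single block has size am = 3 → block sizes [3]

Assembling the blocks gives a Jordan form
J =
  [-5,  1,  0]
  [ 0, -5,  1]
  [ 0,  0, -5]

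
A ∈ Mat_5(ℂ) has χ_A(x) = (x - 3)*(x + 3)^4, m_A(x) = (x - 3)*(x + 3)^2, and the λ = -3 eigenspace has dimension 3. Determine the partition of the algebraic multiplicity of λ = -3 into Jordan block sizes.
Block sizes for λ = -3: [2, 1, 1]

Step 1 — from the characteristic polynomial, algebraic multiplicity of λ = -3 is 4. From dim ker(A − (-3)·I) = 3, there are exactly 3 Jordan blocks for λ = -3.
Step 2 — from the minimal polynomial, the factor (x + 3)^2 tells us the largest block for λ = -3 has size 2.
Step 3 — with total size 4, 3 blocks, and largest block 2, the block sizes (in nonincreasing order) are [2, 1, 1].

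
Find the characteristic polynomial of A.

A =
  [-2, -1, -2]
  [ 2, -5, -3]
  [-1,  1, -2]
x^3 + 9*x^2 + 27*x + 27

Expanding det(x·I − A) (e.g. by cofactor expansion or by noting that A is similar to its Jordan form J, which has the same characteristic polynomial as A) gives
  χ_A(x) = x^3 + 9*x^2 + 27*x + 27
which factors as (x + 3)^3. The eigenvalues (with algebraic multiplicities) are λ = -3 with multiplicity 3.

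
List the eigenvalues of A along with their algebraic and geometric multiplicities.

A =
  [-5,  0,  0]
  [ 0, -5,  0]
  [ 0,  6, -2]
λ = -5: alg = 2, geom = 2; λ = -2: alg = 1, geom = 1

Step 1 — factor the characteristic polynomial to read off the algebraic multiplicities:
  χ_A(x) = (x + 2)*(x + 5)^2

Step 2 — compute geometric multiplicities via the rank-nullity identity g(λ) = n − rank(A − λI):
  rank(A − (-5)·I) = 1, so dim ker(A − (-5)·I) = n − 1 = 2
  rank(A − (-2)·I) = 2, so dim ker(A − (-2)·I) = n − 2 = 1

Summary:
  λ = -5: algebraic multiplicity = 2, geometric multiplicity = 2
  λ = -2: algebraic multiplicity = 1, geometric multiplicity = 1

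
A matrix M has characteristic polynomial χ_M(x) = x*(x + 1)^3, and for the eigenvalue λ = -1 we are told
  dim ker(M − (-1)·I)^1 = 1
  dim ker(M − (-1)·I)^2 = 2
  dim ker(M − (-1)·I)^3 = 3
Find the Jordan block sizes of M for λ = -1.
Block sizes for λ = -1: [3]

From the dimensions of kernels of powers, the number of Jordan blocks of size at least j is d_j − d_{j−1} where d_j = dim ker(N^j) (with d_0 = 0). Computing the differences gives [1, 1, 1].
The number of blocks of size exactly k is (#blocks of size ≥ k) − (#blocks of size ≥ k + 1), so the partition is: 1 block(s) of size 3.
In nonincreasing order the block sizes are [3].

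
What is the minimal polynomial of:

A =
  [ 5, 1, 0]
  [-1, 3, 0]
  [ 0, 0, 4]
x^2 - 8*x + 16

The characteristic polynomial is χ_A(x) = (x - 4)^3, so the eigenvalues are known. The minimal polynomial is
  m_A(x) = Π_λ (x − λ)^{k_λ}
where k_λ is the size of the *largest* Jordan block for λ (equivalently, the smallest k with (A − λI)^k v = 0 for every generalised eigenvector v of λ).

  λ = 4: largest Jordan block has size 2, contributing (x − 4)^2

So m_A(x) = (x - 4)^2 = x^2 - 8*x + 16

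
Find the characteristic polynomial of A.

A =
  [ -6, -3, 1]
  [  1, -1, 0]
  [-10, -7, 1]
x^3 + 6*x^2 + 12*x + 8

Expanding det(x·I − A) (e.g. by cofactor expansion or by noting that A is similar to its Jordan form J, which has the same characteristic polynomial as A) gives
  χ_A(x) = x^3 + 6*x^2 + 12*x + 8
which factors as (x + 2)^3. The eigenvalues (with algebraic multiplicities) are λ = -2 with multiplicity 3.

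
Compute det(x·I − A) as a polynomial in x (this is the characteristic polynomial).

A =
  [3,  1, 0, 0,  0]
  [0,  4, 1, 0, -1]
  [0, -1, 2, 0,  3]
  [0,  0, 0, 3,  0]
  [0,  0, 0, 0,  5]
x^5 - 17*x^4 + 114*x^3 - 378*x^2 + 621*x - 405

Expanding det(x·I − A) (e.g. by cofactor expansion or by noting that A is similar to its Jordan form J, which has the same characteristic polynomial as A) gives
  χ_A(x) = x^5 - 17*x^4 + 114*x^3 - 378*x^2 + 621*x - 405
which factors as (x - 5)*(x - 3)^4. The eigenvalues (with algebraic multiplicities) are λ = 3 with multiplicity 4, λ = 5 with multiplicity 1.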